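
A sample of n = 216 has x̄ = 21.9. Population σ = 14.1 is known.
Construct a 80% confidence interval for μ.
(20.67, 23.13)

z-interval (σ known):
z* = 1.282 for 80% confidence

Margin of error = z* · σ/√n = 1.282 · 14.1/√216 = 1.23

CI: (21.9 - 1.23, 21.9 + 1.23) = (20.67, 23.13)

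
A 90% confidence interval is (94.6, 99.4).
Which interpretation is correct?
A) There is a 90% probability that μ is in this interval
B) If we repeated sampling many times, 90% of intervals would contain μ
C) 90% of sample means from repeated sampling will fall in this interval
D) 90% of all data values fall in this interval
B

A) Wrong — μ is fixed; the randomness lives in the interval, not in μ.
B) Correct — this is the frequentist long-run coverage interpretation.
C) Wrong — coverage applies to intervals containing μ, not to future x̄ values.
D) Wrong — a CI is about the parameter μ, not individual data values.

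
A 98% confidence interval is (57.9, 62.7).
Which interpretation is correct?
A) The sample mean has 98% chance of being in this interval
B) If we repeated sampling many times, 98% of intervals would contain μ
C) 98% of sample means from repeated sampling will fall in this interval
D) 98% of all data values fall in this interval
B

A) Wrong — x̄ is observed and sits in the interval by construction.
B) Correct — this is the frequentist long-run coverage interpretation.
C) Wrong — coverage applies to intervals containing μ, not to future x̄ values.
D) Wrong — a CI is about the parameter μ, not individual data values.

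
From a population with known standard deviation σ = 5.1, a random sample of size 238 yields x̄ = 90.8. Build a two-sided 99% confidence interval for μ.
(89.95, 91.65)

z-interval (σ known):
z* = 2.576 for 99% confidence

Margin of error = z* · σ/√n = 2.576 · 5.1/√238 = 0.85

CI: (90.8 - 0.85, 90.8 + 0.85) = (89.95, 91.65)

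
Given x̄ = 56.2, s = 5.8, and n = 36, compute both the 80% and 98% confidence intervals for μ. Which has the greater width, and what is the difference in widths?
98% CI is wider by 2.19

df = 35
80% CI: t* = 1.306, (54.94, 57.46), width = 2 · t* · s/√n = 2.52
98% CI: t* = 2.438, (53.84, 58.56), width = 2 · t* · s/√n = 4.71

The 98% CI is wider by 4.71 - 2.52 = 2.19.
Higher confidence requires a wider interval.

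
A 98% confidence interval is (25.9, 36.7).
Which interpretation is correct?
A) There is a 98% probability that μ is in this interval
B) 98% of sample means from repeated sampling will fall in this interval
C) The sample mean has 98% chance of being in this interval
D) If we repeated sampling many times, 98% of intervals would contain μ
D

A) Wrong — μ is fixed; the randomness lives in the interval, not in μ.
B) Wrong — coverage applies to intervals containing μ, not to future x̄ values.
C) Wrong — x̄ is observed and sits in the interval by construction.
D) Correct — this is the frequentist long-run coverage interpretation.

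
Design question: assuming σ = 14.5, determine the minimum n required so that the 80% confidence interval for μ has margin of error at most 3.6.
n ≥ 27

For margin E ≤ 3.6:
n ≥ (z* · σ / E)²
n ≥ (1.282 · 14.5 / 3.6)²
n ≥ 26.66

Minimum n = 27 (rounding up)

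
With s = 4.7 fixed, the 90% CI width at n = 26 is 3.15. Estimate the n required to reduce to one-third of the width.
n ≈ 234

CI width ∝ 1/√n
To reduce width by factor 3, need √n to grow by 3 → need 3² = 9 times as many samples.

Current: n = 26, width = 3.15
New: n = 234, width ≈ 1.01

Width reduced by factor of 3.15/1.01 = 3.12.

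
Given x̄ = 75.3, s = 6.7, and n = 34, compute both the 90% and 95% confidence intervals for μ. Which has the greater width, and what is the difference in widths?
95% CI is wider by 0.79

df = 33
90% CI: t* = 1.692, (73.36, 77.24), width = 2 · t* · s/√n = 3.89
95% CI: t* = 2.035, (72.96, 77.64), width = 2 · t* · s/√n = 4.68

The 95% CI is wider by 4.68 - 3.89 = 0.79.
Higher confidence requires a wider interval.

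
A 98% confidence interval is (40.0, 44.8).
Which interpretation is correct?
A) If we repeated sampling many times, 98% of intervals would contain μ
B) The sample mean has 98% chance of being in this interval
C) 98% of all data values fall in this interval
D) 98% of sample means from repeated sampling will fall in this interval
A

A) Correct — this is the frequentist long-run coverage interpretation.
B) Wrong — x̄ is observed and sits in the interval by construction.
C) Wrong — a CI is about the parameter μ, not individual data values.
D) Wrong — coverage applies to intervals containing μ, not to future x̄ values.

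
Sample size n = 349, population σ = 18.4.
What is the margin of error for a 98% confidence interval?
Margin of error = 2.29

Margin of error = z* · σ/√n
= 2.326 · 18.4/√349
= 2.326 · 18.4/18.6815
= 2.29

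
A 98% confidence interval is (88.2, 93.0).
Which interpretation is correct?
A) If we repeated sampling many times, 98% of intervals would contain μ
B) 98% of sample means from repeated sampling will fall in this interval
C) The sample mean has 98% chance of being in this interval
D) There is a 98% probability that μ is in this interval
A

A) Correct — this is the frequentist long-run coverage interpretation.
B) Wrong — coverage applies to intervals containing μ, not to future x̄ values.
C) Wrong — x̄ is observed and sits in the interval by construction.
D) Wrong — μ is fixed; the randomness lives in the interval, not in μ.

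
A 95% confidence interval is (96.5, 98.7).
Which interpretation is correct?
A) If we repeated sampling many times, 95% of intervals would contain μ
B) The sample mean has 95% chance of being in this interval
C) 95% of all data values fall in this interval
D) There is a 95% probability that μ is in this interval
A

A) Correct — this is the frequentist long-run coverage interpretation.
B) Wrong — x̄ is observed and sits in the interval by construction.
C) Wrong — a CI is about the parameter μ, not individual data values.
D) Wrong — μ is fixed; the randomness lives in the interval, not in μ.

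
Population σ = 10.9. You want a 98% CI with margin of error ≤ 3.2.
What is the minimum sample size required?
n ≥ 63

For margin E ≤ 3.2:
n ≥ (z* · σ / E)²
n ≥ (2.326 · 10.9 / 3.2)²
n ≥ 62.77

Minimum n = 63 (rounding up)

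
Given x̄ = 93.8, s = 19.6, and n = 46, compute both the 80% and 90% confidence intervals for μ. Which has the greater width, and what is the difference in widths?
90% CI is wider by 2.18

df = 45
80% CI: t* = 1.301, (90.04, 97.56), width = 2 · t* · s/√n = 7.52
90% CI: t* = 1.679, (88.95, 98.65), width = 2 · t* · s/√n = 9.70

The 90% CI is wider by 9.70 - 7.52 = 2.18.
Higher confidence requires a wider interval.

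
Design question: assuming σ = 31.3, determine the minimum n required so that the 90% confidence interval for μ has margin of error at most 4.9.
n ≥ 111

For margin E ≤ 4.9:
n ≥ (z* · σ / E)²
n ≥ (1.645 · 31.3 / 4.9)²
n ≥ 110.42

Minimum n = 111 (rounding up)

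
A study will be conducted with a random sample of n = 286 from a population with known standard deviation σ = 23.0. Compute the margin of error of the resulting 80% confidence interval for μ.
Margin of error = 1.74

Margin of error = z* · σ/√n
= 1.282 · 23.0/√286
= 1.282 · 23.0/16.9115
= 1.74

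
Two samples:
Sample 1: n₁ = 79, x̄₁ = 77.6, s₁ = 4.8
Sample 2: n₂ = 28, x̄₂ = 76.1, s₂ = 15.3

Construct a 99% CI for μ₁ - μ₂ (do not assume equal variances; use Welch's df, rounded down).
(-6.63, 9.63)

Difference: x̄₁ - x̄₂ = 1.50
SE = √(s₁²/n₁ + s₂²/n₂) = √(4.8²/79 + 15.3²/28) = 2.9414
df = 28.90 → 28 (Welch–Satterthwaite, rounded down)
t* = 2.763

CI: 1.50 ± 2.763 · 2.9414 = 1.50 ± 8.13 = (-6.63, 9.63)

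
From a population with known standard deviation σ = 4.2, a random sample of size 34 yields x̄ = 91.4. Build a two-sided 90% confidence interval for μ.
(90.22, 92.58)

z-interval (σ known):
z* = 1.645 for 90% confidence

Margin of error = z* · σ/√n = 1.645 · 4.2/√34 = 1.18

CI: (91.4 - 1.18, 91.4 + 1.18) = (90.22, 92.58)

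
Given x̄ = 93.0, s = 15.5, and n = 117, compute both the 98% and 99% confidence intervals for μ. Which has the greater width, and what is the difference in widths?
99% CI is wider by 0.75

df = 116
98% CI: t* = 2.359, (89.62, 96.38), width = 2 · t* · s/√n = 6.76
99% CI: t* = 2.619, (89.25, 96.75), width = 2 · t* · s/√n = 7.51

The 99% CI is wider by 7.51 - 6.76 = 0.75.
Higher confidence requires a wider interval.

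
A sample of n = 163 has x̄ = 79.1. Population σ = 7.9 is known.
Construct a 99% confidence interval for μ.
(77.51, 80.69)

z-interval (σ known):
z* = 2.576 for 99% confidence

Margin of error = z* · σ/√n = 2.576 · 7.9/√163 = 1.59

CI: (79.1 - 1.59, 79.1 + 1.59) = (77.51, 80.69)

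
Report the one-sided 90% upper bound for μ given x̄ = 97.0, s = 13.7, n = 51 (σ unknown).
μ ≤ 99.49

Upper bound (one-sided):
t* = 1.299 (one-sided for 90%)
Upper bound = x̄ + t* · s/√n = 97.0 + 1.299 · 13.7/√51 = 99.49

We are 90% confident that μ ≤ 99.49.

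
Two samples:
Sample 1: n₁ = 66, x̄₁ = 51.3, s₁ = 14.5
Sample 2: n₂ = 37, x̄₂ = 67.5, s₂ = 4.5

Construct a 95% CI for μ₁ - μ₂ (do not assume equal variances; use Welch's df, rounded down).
(-20.04, -12.36)

Difference: x̄₁ - x̄₂ = -16.20
SE = √(s₁²/n₁ + s₂²/n₂) = √(14.5²/66 + 4.5²/37) = 1.9321
df = 84.74 → 84 (Welch–Satterthwaite, rounded down)
t* = 1.989

CI: -16.20 ± 1.989 · 1.9321 = -16.20 ± 3.84 = (-20.04, -12.36)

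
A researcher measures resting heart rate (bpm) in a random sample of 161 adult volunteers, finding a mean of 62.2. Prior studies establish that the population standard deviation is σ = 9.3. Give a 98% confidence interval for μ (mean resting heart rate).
(60.50, 63.90)

z-interval (σ known):
z* = 2.326 for 98% confidence

Margin of error = z* · σ/√n = 2.326 · 9.3/√161 = 1.70

CI: (62.2 - 1.70, 62.2 + 1.70) = (60.50, 63.90)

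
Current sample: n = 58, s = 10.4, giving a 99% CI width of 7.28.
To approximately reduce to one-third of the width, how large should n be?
n ≈ 522

CI width ∝ 1/√n
To reduce width by factor 3, need √n to grow by 3 → need 3² = 9 times as many samples.

Current: n = 58, width = 7.28
New: n = 522, width ≈ 2.35

Width reduced by factor of 7.28/2.35 = 3.10.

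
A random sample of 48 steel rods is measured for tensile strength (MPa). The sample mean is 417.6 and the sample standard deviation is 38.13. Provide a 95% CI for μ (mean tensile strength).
(406.53, 428.67)

t-interval (σ unknown):
df = n - 1 = 47
t* = 2.012 for 95% confidence

Margin of error = t* · s/√n = 2.012 · 38.13/√48 = 11.07

CI: (406.53, 428.67)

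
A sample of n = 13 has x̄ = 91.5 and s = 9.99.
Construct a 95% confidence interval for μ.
(85.46, 97.54)

t-interval (σ unknown):
df = n - 1 = 12
t* = 2.179 for 95% confidence

Margin of error = t* · s/√n = 2.179 · 9.99/√13 = 6.04

CI: (85.46, 97.54)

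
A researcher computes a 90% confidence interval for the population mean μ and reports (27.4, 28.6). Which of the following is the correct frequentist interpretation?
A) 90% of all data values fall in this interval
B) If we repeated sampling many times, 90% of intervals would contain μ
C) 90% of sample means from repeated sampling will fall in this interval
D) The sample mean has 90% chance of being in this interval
B

A) Wrong — a CI is about the parameter μ, not individual data values.
B) Correct — this is the frequentist long-run coverage interpretation.
C) Wrong — coverage applies to intervals containing μ, not to future x̄ values.
D) Wrong — x̄ is observed and sits in the interval by construction.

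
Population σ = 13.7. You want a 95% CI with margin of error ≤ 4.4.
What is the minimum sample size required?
n ≥ 38

For margin E ≤ 4.4:
n ≥ (z* · σ / E)²
n ≥ (1.960 · 13.7 / 4.4)²
n ≥ 37.24

Minimum n = 38 (rounding up)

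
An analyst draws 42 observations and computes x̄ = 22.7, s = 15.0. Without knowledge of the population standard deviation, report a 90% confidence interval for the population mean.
(18.80, 26.60)

t-interval (σ unknown):
df = n - 1 = 41
t* = 1.683 for 90% confidence

Margin of error = t* · s/√n = 1.683 · 15.0/√42 = 3.90

CI: (18.80, 26.60)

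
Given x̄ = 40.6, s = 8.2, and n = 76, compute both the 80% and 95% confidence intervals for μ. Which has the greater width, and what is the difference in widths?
95% CI is wider by 1.32

df = 75
80% CI: t* = 1.293, (39.38, 41.82), width = 2 · t* · s/√n = 2.43
95% CI: t* = 1.992, (38.73, 42.47), width = 2 · t* · s/√n = 3.75

The 95% CI is wider by 3.75 - 2.43 = 1.32.
Higher confidence requires a wider interval.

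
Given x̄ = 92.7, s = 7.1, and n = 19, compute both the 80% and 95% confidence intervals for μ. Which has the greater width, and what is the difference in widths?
95% CI is wider by 2.51

df = 18
80% CI: t* = 1.330, (90.53, 94.87), width = 2 · t* · s/√n = 4.33
95% CI: t* = 2.101, (89.28, 96.12), width = 2 · t* · s/√n = 6.84

The 95% CI is wider by 6.84 - 4.33 = 2.51.
Higher confidence requires a wider interval.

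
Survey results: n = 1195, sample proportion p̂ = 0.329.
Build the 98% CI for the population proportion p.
(0.297, 0.361)

Proportion CI:
SE = √(p̂(1-p̂)/n) = √(0.329 · 0.671 / 1195) = 0.01359

z* = 2.326
Margin = z* · SE = 2.326 · 0.01359 = 0.0316

CI: 0.329 ± 0.0316 = (0.297, 0.361)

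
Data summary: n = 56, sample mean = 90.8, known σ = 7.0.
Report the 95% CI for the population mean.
(88.97, 92.63)

z-interval (σ known):
z* = 1.960 for 95% confidence

Margin of error = z* · σ/√n = 1.960 · 7.0/√56 = 1.83

CI: (90.8 - 1.83, 90.8 + 1.83) = (88.97, 92.63)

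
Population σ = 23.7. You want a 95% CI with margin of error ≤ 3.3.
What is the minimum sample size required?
n ≥ 199

For margin E ≤ 3.3:
n ≥ (z* · σ / E)²
n ≥ (1.960 · 23.7 / 3.3)²
n ≥ 198.14

Minimum n = 199 (rounding up)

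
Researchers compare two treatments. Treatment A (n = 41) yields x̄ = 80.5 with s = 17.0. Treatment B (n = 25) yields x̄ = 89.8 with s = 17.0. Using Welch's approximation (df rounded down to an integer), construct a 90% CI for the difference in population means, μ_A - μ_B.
(-16.53, -2.07)

Difference: x̄₁ - x̄₂ = -9.30
SE = √(s₁²/n₁ + s₂²/n₂) = √(17.0²/41 + 17.0²/25) = 4.3138
df = 50.85 → 50 (Welch–Satterthwaite, rounded down)
t* = 1.676

CI: -9.30 ± 1.676 · 4.3138 = -9.30 ± 7.23 = (-16.53, -2.07)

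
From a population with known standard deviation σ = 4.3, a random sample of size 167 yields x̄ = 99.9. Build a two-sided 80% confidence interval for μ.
(99.47, 100.33)

z-interval (σ known):
z* = 1.282 for 80% confidence

Margin of error = z* · σ/√n = 1.282 · 4.3/√167 = 0.43

CI: (99.9 - 0.43, 99.9 + 0.43) = (99.47, 100.33)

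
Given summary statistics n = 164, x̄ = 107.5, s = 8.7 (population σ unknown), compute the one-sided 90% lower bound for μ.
μ ≥ 106.63

Lower bound (one-sided):
t* = 1.287 (one-sided for 90%)
Lower bound = x̄ - t* · s/√n = 107.5 - 1.287 · 8.7/√164 = 106.63

We are 90% confident that μ ≥ 106.63.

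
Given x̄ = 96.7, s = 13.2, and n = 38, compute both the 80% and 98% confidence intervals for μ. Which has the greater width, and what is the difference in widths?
98% CI is wider by 4.82

df = 37
80% CI: t* = 1.305, (93.91, 99.49), width = 2 · t* · s/√n = 5.59
98% CI: t* = 2.431, (91.49, 101.91), width = 2 · t* · s/√n = 10.41

The 98% CI is wider by 10.41 - 5.59 = 4.82.
Higher confidence requires a wider interval.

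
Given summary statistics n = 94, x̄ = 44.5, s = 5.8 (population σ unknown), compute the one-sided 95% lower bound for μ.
μ ≥ 43.51

Lower bound (one-sided):
t* = 1.661 (one-sided for 95%)
Lower bound = x̄ - t* · s/√n = 44.5 - 1.661 · 5.8/√94 = 43.51

We are 95% confident that μ ≥ 43.51.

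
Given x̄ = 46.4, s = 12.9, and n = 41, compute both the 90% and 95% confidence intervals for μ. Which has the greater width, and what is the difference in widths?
95% CI is wider by 1.35

df = 40
90% CI: t* = 1.684, (43.01, 49.79), width = 2 · t* · s/√n = 6.79
95% CI: t* = 2.021, (42.33, 50.47), width = 2 · t* · s/√n = 8.14

The 95% CI is wider by 8.14 - 6.79 = 1.35.
Higher confidence requires a wider interval.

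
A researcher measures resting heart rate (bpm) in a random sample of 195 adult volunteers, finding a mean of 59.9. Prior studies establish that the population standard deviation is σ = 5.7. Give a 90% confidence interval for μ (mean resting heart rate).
(59.23, 60.57)

z-interval (σ known):
z* = 1.645 for 90% confidence

Margin of error = z* · σ/√n = 1.645 · 5.7/√195 = 0.67

CI: (59.9 - 0.67, 59.9 + 0.67) = (59.23, 60.57)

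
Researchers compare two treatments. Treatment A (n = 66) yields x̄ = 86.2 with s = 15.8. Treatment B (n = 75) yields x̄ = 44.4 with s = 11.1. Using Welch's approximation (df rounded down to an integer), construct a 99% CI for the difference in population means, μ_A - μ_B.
(35.70, 47.90)

Difference: x̄₁ - x̄₂ = 41.80
SE = √(s₁²/n₁ + s₂²/n₂) = √(15.8²/66 + 11.1²/75) = 2.3292
df = 114.72 → 114 (Welch–Satterthwaite, rounded down)
t* = 2.620

CI: 41.80 ± 2.620 · 2.3292 = 41.80 ± 6.10 = (35.70, 47.90)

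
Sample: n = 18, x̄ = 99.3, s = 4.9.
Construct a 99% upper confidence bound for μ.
μ ≤ 102.26

Upper bound (one-sided):
t* = 2.567 (one-sided for 99%)
Upper bound = x̄ + t* · s/√n = 99.3 + 2.567 · 4.9/√18 = 102.26

We are 99% confident that μ ≤ 102.26.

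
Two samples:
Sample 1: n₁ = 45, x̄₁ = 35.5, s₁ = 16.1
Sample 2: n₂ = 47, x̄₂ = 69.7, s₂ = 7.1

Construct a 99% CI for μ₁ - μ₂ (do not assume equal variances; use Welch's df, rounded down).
(-41.16, -27.24)

Difference: x̄₁ - x̄₂ = -34.20
SE = √(s₁²/n₁ + s₂²/n₂) = √(16.1²/45 + 7.1²/47) = 2.6140
df = 59.92 → 59 (Welch–Satterthwaite, rounded down)
t* = 2.662

CI: -34.20 ± 2.662 · 2.6140 = -34.20 ± 6.96 = (-41.16, -27.24)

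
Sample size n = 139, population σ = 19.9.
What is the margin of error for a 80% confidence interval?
Margin of error = 2.16

Margin of error = z* · σ/√n
= 1.282 · 19.9/√139
= 1.282 · 19.9/11.7898
= 2.16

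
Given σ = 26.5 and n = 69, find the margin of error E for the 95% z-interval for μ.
Margin of error = 6.25

Margin of error = z* · σ/√n
= 1.960 · 26.5/√69
= 1.960 · 26.5/8.3066
= 6.25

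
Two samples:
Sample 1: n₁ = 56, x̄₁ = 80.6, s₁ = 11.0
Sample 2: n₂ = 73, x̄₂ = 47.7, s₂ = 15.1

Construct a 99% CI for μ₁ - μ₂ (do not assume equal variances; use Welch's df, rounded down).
(26.89, 38.91)

Difference: x̄₁ - x̄₂ = 32.90
SE = √(s₁²/n₁ + s₂²/n₂) = √(11.0²/56 + 15.1²/73) = 2.2987
df = 126.70 → 126 (Welch–Satterthwaite, rounded down)
t* = 2.615

CI: 32.90 ± 2.615 · 2.2987 = 32.90 ± 6.01 = (26.89, 38.91)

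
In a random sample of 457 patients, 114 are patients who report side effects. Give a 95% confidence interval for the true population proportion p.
(0.210, 0.289)

Proportion CI:
p̂ = 114/457 = 0.24945
SE = √(p̂(1-p̂)/n) = √(0.24945 · 0.75055 / 457) = 0.02024

z* = 1.960
Margin = z* · SE = 1.960 · 0.02024 = 0.0397

CI: 0.24945 ± 0.0397 = (0.210, 0.289)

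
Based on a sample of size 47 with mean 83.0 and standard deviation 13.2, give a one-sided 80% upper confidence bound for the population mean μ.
μ ≤ 84.64

Upper bound (one-sided):
t* = 0.850 (one-sided for 80%)
Upper bound = x̄ + t* · s/√n = 83.0 + 0.850 · 13.2/√47 = 84.64

We are 80% confident that μ ≤ 84.64.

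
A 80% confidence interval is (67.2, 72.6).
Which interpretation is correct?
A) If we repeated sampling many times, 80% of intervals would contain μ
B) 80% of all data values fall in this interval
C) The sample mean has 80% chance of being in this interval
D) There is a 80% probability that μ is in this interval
A

A) Correct — this is the frequentist long-run coverage interpretation.
B) Wrong — a CI is about the parameter μ, not individual data values.
C) Wrong — x̄ is observed and sits in the interval by construction.
D) Wrong — μ is fixed; the randomness lives in the interval, not in μ.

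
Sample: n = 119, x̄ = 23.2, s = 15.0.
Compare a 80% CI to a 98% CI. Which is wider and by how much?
98% CI is wider by 2.94

df = 118
80% CI: t* = 1.289, (21.43, 24.97), width = 2 · t* · s/√n = 3.54
98% CI: t* = 2.358, (19.96, 26.44), width = 2 · t* · s/√n = 6.48

The 98% CI is wider by 6.48 - 3.54 = 2.94.
Higher confidence requires a wider interval.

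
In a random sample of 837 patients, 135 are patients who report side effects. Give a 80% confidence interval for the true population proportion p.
(0.145, 0.178)

Proportion CI:
p̂ = 135/837 = 0.16129
SE = √(p̂(1-p̂)/n) = √(0.16129 · 0.83871 / 837) = 0.01271

z* = 1.282
Margin = z* · SE = 1.282 · 0.01271 = 0.0163

CI: 0.16129 ± 0.0163 = (0.145, 0.178)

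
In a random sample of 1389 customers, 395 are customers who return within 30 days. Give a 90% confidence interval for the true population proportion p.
(0.264, 0.304)

Proportion CI:
p̂ = 395/1389 = 0.28438
SE = √(p̂(1-p̂)/n) = √(0.28438 · 0.71562 / 1389) = 0.01210

z* = 1.645
Margin = z* · SE = 1.645 · 0.01210 = 0.0199

CI: 0.28438 ± 0.0199 = (0.264, 0.304)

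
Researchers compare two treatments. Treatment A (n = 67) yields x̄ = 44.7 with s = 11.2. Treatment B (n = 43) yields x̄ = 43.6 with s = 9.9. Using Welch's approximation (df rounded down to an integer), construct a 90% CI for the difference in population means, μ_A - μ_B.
(-2.28, 4.48)

Difference: x̄₁ - x̄₂ = 1.10
SE = √(s₁²/n₁ + s₂²/n₂) = √(11.2²/67 + 9.9²/43) = 2.0375
df = 97.48 → 97 (Welch–Satterthwaite, rounded down)
t* = 1.661

CI: 1.10 ± 1.661 · 2.0375 = 1.10 ± 3.38 = (-2.28, 4.48)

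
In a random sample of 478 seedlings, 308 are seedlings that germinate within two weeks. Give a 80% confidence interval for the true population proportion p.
(0.616, 0.672)

Proportion CI:
p̂ = 308/478 = 0.64435
SE = √(p̂(1-p̂)/n) = √(0.64435 · 0.35565 / 478) = 0.02190

z* = 1.282
Margin = z* · SE = 1.282 · 0.02190 = 0.0281

CI: 0.64435 ± 0.0281 = (0.616, 0.672)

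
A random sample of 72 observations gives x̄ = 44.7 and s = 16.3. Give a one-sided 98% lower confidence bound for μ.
μ ≥ 40.68

Lower bound (one-sided):
t* = 2.092 (one-sided for 98%)
Lower bound = x̄ - t* · s/√n = 44.7 - 2.092 · 16.3/√72 = 40.68

We are 98% confident that μ ≥ 40.68.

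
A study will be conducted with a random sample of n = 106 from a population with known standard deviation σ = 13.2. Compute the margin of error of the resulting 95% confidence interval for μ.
Margin of error = 2.51

Margin of error = z* · σ/√n
= 1.960 · 13.2/√106
= 1.960 · 13.2/10.2956
= 2.51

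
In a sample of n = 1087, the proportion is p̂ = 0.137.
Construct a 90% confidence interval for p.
(0.120, 0.154)

Proportion CI:
SE = √(p̂(1-p̂)/n) = √(0.137 · 0.863 / 1087) = 0.01043

z* = 1.645
Margin = z* · SE = 1.645 · 0.01043 = 0.0172

CI: 0.137 ± 0.0172 = (0.120, 0.154)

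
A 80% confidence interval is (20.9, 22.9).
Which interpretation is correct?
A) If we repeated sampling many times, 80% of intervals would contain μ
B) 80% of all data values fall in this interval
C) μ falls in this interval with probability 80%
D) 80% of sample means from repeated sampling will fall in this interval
A

A) Correct — this is the frequentist long-run coverage interpretation.
B) Wrong — a CI is about the parameter μ, not individual data values.
C) Wrong — μ is fixed; the randomness lives in the interval, not in μ.
D) Wrong — coverage applies to intervals containing μ, not to future x̄ values.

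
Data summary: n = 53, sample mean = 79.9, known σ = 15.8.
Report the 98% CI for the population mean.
(74.85, 84.95)

z-interval (σ known):
z* = 2.326 for 98% confidence

Margin of error = z* · σ/√n = 2.326 · 15.8/√53 = 5.05

CI: (79.9 - 5.05, 79.9 + 5.05) = (74.85, 84.95)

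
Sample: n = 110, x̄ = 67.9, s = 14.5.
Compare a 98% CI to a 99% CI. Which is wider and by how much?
99% CI is wider by 0.72

df = 109
98% CI: t* = 2.361, (64.64, 71.16), width = 2 · t* · s/√n = 6.53
99% CI: t* = 2.622, (64.28, 71.52), width = 2 · t* · s/√n = 7.25

The 99% CI is wider by 7.25 - 6.53 = 0.72.
Higher confidence requires a wider interval.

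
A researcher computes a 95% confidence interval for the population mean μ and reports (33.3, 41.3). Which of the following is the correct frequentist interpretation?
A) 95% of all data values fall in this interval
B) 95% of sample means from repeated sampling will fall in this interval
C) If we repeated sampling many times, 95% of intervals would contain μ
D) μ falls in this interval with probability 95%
C

A) Wrong — a CI is about the parameter μ, not individual data values.
B) Wrong — coverage applies to intervals containing μ, not to future x̄ values.
C) Correct — this is the frequentist long-run coverage interpretation.
D) Wrong — μ is fixed; the randomness lives in the interval, not in μ.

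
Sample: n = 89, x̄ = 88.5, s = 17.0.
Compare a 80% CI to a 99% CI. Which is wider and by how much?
99% CI is wider by 4.84

df = 88
80% CI: t* = 1.291, (86.17, 90.83), width = 2 · t* · s/√n = 4.65
99% CI: t* = 2.633, (83.76, 93.24), width = 2 · t* · s/√n = 9.49

The 99% CI is wider by 9.49 - 4.65 = 4.84.
Higher confidence requires a wider interval.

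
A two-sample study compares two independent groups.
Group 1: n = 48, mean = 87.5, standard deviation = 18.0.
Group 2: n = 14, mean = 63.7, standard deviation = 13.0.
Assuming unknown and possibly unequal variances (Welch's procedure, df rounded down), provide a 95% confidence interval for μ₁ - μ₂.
(14.93, 32.67)

Difference: x̄₁ - x̄₂ = 23.80
SE = √(s₁²/n₁ + s₂²/n₂) = √(18.0²/48 + 13.0²/14) = 4.3384
df = 29.09 → 29 (Welch–Satterthwaite, rounded down)
t* = 2.045

CI: 23.80 ± 2.045 · 4.3384 = 23.80 ± 8.87 = (14.93, 32.67)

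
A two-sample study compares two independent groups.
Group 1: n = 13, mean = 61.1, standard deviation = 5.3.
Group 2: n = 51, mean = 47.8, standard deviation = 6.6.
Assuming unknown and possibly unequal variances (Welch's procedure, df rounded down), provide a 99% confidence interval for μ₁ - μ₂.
(8.41, 18.19)

Difference: x̄₁ - x̄₂ = 13.30
SE = √(s₁²/n₁ + s₂²/n₂) = √(5.3²/13 + 6.6²/51) = 1.7363
df = 22.52 → 22 (Welch–Satterthwaite, rounded down)
t* = 2.819

CI: 13.30 ± 2.819 · 1.7363 = 13.30 ± 4.89 = (8.41, 18.19)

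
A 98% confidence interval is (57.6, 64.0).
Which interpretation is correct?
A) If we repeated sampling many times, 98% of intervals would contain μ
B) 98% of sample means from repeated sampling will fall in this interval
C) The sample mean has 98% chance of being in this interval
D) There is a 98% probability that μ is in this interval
A

A) Correct — this is the frequentist long-run coverage interpretation.
B) Wrong — coverage applies to intervals containing μ, not to future x̄ values.
C) Wrong — x̄ is observed and sits in the interval by construction.
D) Wrong — μ is fixed; the randomness lives in the interval, not in μ.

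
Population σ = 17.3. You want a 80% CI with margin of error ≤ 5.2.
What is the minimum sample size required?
n ≥ 19

For margin E ≤ 5.2:
n ≥ (z* · σ / E)²
n ≥ (1.282 · 17.3 / 5.2)²
n ≥ 18.19

Minimum n = 19 (rounding up)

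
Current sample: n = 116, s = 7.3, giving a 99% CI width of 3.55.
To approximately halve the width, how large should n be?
n ≈ 464

CI width ∝ 1/√n
To reduce width by factor 2, need √n to grow by 2 → need 2² = 4 times as many samples.

Current: n = 116, width = 3.55
New: n = 464, width ≈ 1.75

Width reduced by factor of 3.55/1.75 = 2.03.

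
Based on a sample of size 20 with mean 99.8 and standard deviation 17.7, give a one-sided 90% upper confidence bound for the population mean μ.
μ ≤ 105.06

Upper bound (one-sided):
t* = 1.328 (one-sided for 90%)
Upper bound = x̄ + t* · s/√n = 99.8 + 1.328 · 17.7/√20 = 105.06

We are 90% confident that μ ≤ 105.06.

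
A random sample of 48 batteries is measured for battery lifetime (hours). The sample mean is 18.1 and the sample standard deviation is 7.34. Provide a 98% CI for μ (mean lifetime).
(15.55, 20.65)

t-interval (σ unknown):
df = n - 1 = 47
t* = 2.408 for 98% confidence

Margin of error = t* · s/√n = 2.408 · 7.34/√48 = 2.55

CI: (15.55, 20.65)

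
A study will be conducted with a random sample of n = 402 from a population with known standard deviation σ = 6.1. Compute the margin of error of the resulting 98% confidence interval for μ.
Margin of error = 0.71

Margin of error = z* · σ/√n
= 2.326 · 6.1/√402
= 2.326 · 6.1/20.0499
= 0.71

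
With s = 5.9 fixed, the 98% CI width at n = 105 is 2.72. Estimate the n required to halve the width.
n ≈ 420

CI width ∝ 1/√n
To reduce width by factor 2, need √n to grow by 2 → need 2² = 4 times as many samples.

Current: n = 105, width = 2.72
New: n = 420, width ≈ 1.34

Width reduced by factor of 2.72/1.34 = 2.03.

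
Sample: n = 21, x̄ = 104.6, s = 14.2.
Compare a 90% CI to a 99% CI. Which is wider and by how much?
99% CI is wider by 6.94

df = 20
90% CI: t* = 1.725, (99.25, 109.95), width = 2 · t* · s/√n = 10.69
99% CI: t* = 2.845, (95.78, 113.42), width = 2 · t* · s/√n = 17.63

The 99% CI is wider by 17.63 - 10.69 = 6.94.
Higher confidence requires a wider interval.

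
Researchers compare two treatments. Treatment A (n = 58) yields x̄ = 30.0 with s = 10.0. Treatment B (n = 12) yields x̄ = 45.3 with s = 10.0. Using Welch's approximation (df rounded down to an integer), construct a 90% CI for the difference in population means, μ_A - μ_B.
(-20.86, -9.74)

Difference: x̄₁ - x̄₂ = -15.30
SE = √(s₁²/n₁ + s₂²/n₂) = √(10.0²/58 + 10.0²/12) = 3.1714
df = 15.89 → 15 (Welch–Satterthwaite, rounded down)
t* = 1.753

CI: -15.30 ± 1.753 · 3.1714 = -15.30 ± 5.56 = (-20.86, -9.74)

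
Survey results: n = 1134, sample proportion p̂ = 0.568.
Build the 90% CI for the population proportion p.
(0.544, 0.592)

Proportion CI:
SE = √(p̂(1-p̂)/n) = √(0.568 · 0.432 / 1134) = 0.01471

z* = 1.645
Margin = z* · SE = 1.645 · 0.01471 = 0.0242

CI: 0.568 ± 0.0242 = (0.544, 0.592)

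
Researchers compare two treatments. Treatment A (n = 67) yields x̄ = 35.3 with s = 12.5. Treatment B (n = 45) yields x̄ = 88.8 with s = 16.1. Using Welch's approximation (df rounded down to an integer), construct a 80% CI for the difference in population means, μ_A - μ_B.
(-57.18, -49.82)

Difference: x̄₁ - x̄₂ = -53.50
SE = √(s₁²/n₁ + s₂²/n₂) = √(12.5²/67 + 16.1²/45) = 2.8447
df = 78.29 → 78 (Welch–Satterthwaite, rounded down)
t* = 1.292

CI: -53.50 ± 1.292 · 2.8447 = -53.50 ± 3.68 = (-57.18, -49.82)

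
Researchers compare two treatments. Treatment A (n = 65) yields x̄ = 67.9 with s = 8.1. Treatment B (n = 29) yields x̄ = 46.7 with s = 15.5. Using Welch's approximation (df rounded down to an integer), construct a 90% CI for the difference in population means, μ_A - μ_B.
(16.05, 26.35)

Difference: x̄₁ - x̄₂ = 21.20
SE = √(s₁²/n₁ + s₂²/n₂) = √(8.1²/65 + 15.5²/29) = 3.0486
df = 35.01 → 35 (Welch–Satterthwaite, rounded down)
t* = 1.690

CI: 21.20 ± 1.690 · 3.0486 = 21.20 ± 5.15 = (16.05, 26.35)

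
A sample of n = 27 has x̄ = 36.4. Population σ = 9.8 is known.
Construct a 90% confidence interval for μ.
(33.30, 39.50)

z-interval (σ known):
z* = 1.645 for 90% confidence

Margin of error = z* · σ/√n = 1.645 · 9.8/√27 = 3.10

CI: (36.4 - 3.10, 36.4 + 3.10) = (33.30, 39.50)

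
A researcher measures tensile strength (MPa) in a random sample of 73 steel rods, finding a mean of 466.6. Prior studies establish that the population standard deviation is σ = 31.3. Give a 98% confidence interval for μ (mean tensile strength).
(458.08, 475.12)

z-interval (σ known):
z* = 2.326 for 98% confidence

Margin of error = z* · σ/√n = 2.326 · 31.3/√73 = 8.52

CI: (466.6 - 8.52, 466.6 + 8.52) = (458.08, 475.12)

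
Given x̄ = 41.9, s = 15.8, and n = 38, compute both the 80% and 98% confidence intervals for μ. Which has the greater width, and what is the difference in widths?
98% CI is wider by 5.77

df = 37
80% CI: t* = 1.305, (38.56, 45.24), width = 2 · t* · s/√n = 6.69
98% CI: t* = 2.431, (35.67, 48.13), width = 2 · t* · s/√n = 12.46

The 98% CI is wider by 12.46 - 6.69 = 5.77.
Higher confidence requires a wider interval.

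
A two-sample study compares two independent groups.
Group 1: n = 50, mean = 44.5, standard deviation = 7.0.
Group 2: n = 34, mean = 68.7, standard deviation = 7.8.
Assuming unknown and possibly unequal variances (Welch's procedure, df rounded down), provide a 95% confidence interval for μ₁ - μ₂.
(-27.52, -20.88)

Difference: x̄₁ - x̄₂ = -24.20
SE = √(s₁²/n₁ + s₂²/n₂) = √(7.0²/50 + 7.8²/34) = 1.6642
df = 65.76 → 65 (Welch–Satterthwaite, rounded down)
t* = 1.997

CI: -24.20 ± 1.997 · 1.6642 = -24.20 ± 3.32 = (-27.52, -20.88)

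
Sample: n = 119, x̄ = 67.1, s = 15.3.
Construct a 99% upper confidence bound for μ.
μ ≤ 70.41

Upper bound (one-sided):
t* = 2.358 (one-sided for 99%)
Upper bound = x̄ + t* · s/√n = 67.1 + 2.358 · 15.3/√119 = 70.41

We are 99% confident that μ ≤ 70.41.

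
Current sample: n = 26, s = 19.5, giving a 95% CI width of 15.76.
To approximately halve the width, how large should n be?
n ≈ 104

CI width ∝ 1/√n
To reduce width by factor 2, need √n to grow by 2 → need 2² = 4 times as many samples.

Current: n = 26, width = 15.76
New: n = 104, width ≈ 7.58

Width reduced by factor of 15.76/7.58 = 2.08.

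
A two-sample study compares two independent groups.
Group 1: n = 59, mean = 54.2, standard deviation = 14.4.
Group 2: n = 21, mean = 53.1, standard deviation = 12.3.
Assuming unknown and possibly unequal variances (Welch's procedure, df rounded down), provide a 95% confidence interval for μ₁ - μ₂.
(-5.52, 7.72)

Difference: x̄₁ - x̄₂ = 1.10
SE = √(s₁²/n₁ + s₂²/n₂) = √(14.4²/59 + 12.3²/21) = 3.2740
df = 40.92 → 40 (Welch–Satterthwaite, rounded down)
t* = 2.021

CI: 1.10 ± 2.021 · 3.2740 = 1.10 ± 6.62 = (-5.52, 7.72)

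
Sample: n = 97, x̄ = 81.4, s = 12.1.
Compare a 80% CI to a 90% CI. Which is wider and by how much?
90% CI is wider by 0.91

df = 96
80% CI: t* = 1.290, (79.82, 82.98), width = 2 · t* · s/√n = 3.17
90% CI: t* = 1.661, (79.36, 83.44), width = 2 · t* · s/√n = 4.08

The 90% CI is wider by 4.08 - 3.17 = 0.91.
Higher confidence requires a wider interval.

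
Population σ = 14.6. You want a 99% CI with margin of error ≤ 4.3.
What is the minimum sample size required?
n ≥ 77

For margin E ≤ 4.3:
n ≥ (z* · σ / E)²
n ≥ (2.576 · 14.6 / 4.3)²
n ≥ 76.50

Minimum n = 77 (rounding up)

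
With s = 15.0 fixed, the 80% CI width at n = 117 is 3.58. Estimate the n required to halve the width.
n ≈ 468

CI width ∝ 1/√n
To reduce width by factor 2, need √n to grow by 2 → need 2² = 4 times as many samples.

Current: n = 117, width = 3.58
New: n = 468, width ≈ 1.78

Width reduced by factor of 3.58/1.78 = 2.01.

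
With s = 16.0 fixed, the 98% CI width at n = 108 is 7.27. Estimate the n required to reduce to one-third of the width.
n ≈ 972

CI width ∝ 1/√n
To reduce width by factor 3, need √n to grow by 3 → need 3² = 9 times as many samples.

Current: n = 108, width = 7.27
New: n = 972, width ≈ 2.39

Width reduced by factor of 7.27/2.39 = 3.04.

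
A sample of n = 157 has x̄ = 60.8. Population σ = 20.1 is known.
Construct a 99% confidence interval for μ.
(56.67, 64.93)

z-interval (σ known):
z* = 2.576 for 99% confidence

Margin of error = z* · σ/√n = 2.576 · 20.1/√157 = 4.13

CI: (60.8 - 4.13, 60.8 + 4.13) = (56.67, 64.93)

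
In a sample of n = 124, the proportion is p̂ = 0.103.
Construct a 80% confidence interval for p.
(0.068, 0.138)

Proportion CI:
SE = √(p̂(1-p̂)/n) = √(0.103 · 0.897 / 124) = 0.02730

z* = 1.282
Margin = z* · SE = 1.282 · 0.02730 = 0.0350

CI: 0.103 ± 0.0350 = (0.068, 0.138)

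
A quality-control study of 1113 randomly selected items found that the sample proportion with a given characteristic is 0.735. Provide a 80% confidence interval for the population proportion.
(0.718, 0.752)

Proportion CI:
SE = √(p̂(1-p̂)/n) = √(0.735 · 0.265 / 1113) = 0.01323

z* = 1.282
Margin = z* · SE = 1.282 · 0.01323 = 0.0170

CI: 0.735 ± 0.0170 = (0.718, 0.752)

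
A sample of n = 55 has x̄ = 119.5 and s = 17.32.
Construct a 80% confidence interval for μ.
(116.47, 122.53)

t-interval (σ unknown):
df = n - 1 = 54
t* = 1.297 for 80% confidence

Margin of error = t* · s/√n = 1.297 · 17.32/√55 = 3.03

CI: (116.47, 122.53)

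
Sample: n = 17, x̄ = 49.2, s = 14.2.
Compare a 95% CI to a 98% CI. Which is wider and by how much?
98% CI is wider by 3.19

df = 16
95% CI: t* = 2.120, (41.90, 56.50), width = 2 · t* · s/√n = 14.60
98% CI: t* = 2.583, (40.30, 58.10), width = 2 · t* · s/√n = 17.79

The 98% CI is wider by 17.79 - 14.60 = 3.19.
Higher confidence requires a wider interval.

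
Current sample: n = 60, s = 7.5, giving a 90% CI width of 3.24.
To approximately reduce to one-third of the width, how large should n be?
n ≈ 540

CI width ∝ 1/√n
To reduce width by factor 3, need √n to grow by 3 → need 3² = 9 times as many samples.

Current: n = 60, width = 3.24
New: n = 540, width ≈ 1.06

Width reduced by factor of 3.24/1.06 = 3.06.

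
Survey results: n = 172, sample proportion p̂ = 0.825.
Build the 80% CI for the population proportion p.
(0.788, 0.862)

Proportion CI:
SE = √(p̂(1-p̂)/n) = √(0.825 · 0.175 / 172) = 0.02897

z* = 1.282
Margin = z* · SE = 1.282 · 0.02897 = 0.0371

CI: 0.825 ± 0.0371 = (0.788, 0.862)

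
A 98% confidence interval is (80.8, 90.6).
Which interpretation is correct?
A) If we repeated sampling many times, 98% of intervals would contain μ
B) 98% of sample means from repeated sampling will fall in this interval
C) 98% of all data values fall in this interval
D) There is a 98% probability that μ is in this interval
A

A) Correct — this is the frequentist long-run coverage interpretation.
B) Wrong — coverage applies to intervals containing μ, not to future x̄ values.
C) Wrong — a CI is about the parameter μ, not individual data values.
D) Wrong — μ is fixed; the randomness lives in the interval, not in μ.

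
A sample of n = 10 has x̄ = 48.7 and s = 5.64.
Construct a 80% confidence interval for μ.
(46.23, 51.17)

t-interval (σ unknown):
df = n - 1 = 9
t* = 1.383 for 80% confidence

Margin of error = t* · s/√n = 1.383 · 5.64/√10 = 2.47

CI: (46.23, 51.17)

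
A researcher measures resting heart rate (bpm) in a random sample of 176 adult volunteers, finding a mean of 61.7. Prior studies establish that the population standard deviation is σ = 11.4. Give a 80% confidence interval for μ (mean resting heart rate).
(60.60, 62.80)

z-interval (σ known):
z* = 1.282 for 80% confidence

Margin of error = z* · σ/√n = 1.282 · 11.4/√176 = 1.10

CI: (61.7 - 1.10, 61.7 + 1.10) = (60.60, 62.80)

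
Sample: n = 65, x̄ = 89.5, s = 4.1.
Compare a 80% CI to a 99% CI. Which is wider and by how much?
99% CI is wider by 1.38

df = 64
80% CI: t* = 1.295, (88.84, 90.16), width = 2 · t* · s/√n = 1.32
99% CI: t* = 2.655, (88.15, 90.85), width = 2 · t* · s/√n = 2.70

The 99% CI is wider by 2.70 - 1.32 = 1.38.
Higher confidence requires a wider interval.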